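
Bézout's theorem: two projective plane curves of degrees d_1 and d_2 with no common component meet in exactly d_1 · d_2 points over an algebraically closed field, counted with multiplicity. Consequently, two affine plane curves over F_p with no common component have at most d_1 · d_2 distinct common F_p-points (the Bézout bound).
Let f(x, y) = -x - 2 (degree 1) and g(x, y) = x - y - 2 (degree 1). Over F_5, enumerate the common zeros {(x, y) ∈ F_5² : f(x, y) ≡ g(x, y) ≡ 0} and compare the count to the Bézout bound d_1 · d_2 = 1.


Common zeros: {(3, 1)}; count = 1; Bézout bound = 1.

deg(f) = 1, deg(g) = 1, so Bézout bound = 1.
Scan x ∈ F_5. For each x, list the y ∈ F_5 with f(x, y) ≡ 0 and those with g(x, y) ≡ 0 (mod 5); the common zeros in that column are the intersection.
  x = 0: f ≡ 0 at y ∈ ∅; g ≡ 0 at y ∈ {3}; common: ∅.
  x = 1: f ≡ 0 at y ∈ ∅; g ≡ 0 at y ∈ {4}; common: ∅.
  x = 2: f ≡ 0 at y ∈ ∅; g ≡ 0 at y ∈ {0}; common: ∅.
  x = 3: f ≡ 0 at y ∈ {0, 1, 2, 3, 4}; g ≡ 0 at y ∈ {1}; common: {1}.
  x = 4: f ≡ 0 at y ∈ ∅; g ≡ 0 at y ∈ {2}; common: ∅.
Collecting: common zeros = {(3, 1)}, so the count is 1.
Comparison with the Bézout bound: 1 ≤ 1 = deg(f)·deg(g), as expected for curves with no common component (the bound is attained).


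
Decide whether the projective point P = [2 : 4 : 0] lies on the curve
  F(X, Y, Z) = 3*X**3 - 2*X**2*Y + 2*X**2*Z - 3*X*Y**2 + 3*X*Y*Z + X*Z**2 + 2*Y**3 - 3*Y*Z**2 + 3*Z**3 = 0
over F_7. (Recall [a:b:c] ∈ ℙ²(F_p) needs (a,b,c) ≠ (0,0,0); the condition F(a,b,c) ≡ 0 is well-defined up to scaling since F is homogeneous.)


F(2,4,0) ≡ 3 (mod 7); P is NOT on the curve.

Evaluate F(2, 4, 0) term-by-term (mod 7).
  3*X**3 ↦ 3·8·1·1 = 24
  -2*X**2*Y ↦ -2·4·4·1 = -32
  2*X**2*Z ↦ 2·4·1·0 = 0
  -3*X*Y**2 ↦ -3·2·16·1 = -96
  3*X*Y*Z ↦ 3·2·4·0 = 0
  X*Z**2 ↦ 1·2·1·0 = 0
  2*Y**3 ↦ 2·1·64·1 = 128
  -3*Y*Z**2 ↦ -3·1·4·0 = 0
  3*Z**3 ↦ 3·1·1·0 = 0
Sum: F(2, 4, 0) = (24) + (-32) + (0) + (-96) + (0) + (0) + (128) + (0) + (0) = 24.
Reducing mod 7: 24 ≡ 3 (mod 7).
Since F(a, b, c) ≡ 3 ≠ 0 (mod 7), P does NOT lie on the curve.


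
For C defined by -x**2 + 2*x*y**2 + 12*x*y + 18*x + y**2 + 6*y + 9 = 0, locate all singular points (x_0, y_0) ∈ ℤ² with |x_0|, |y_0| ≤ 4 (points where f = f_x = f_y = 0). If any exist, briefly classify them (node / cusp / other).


Singular points: {(0, -3)}; classification: node.

Compute partial derivatives:
  f_x = -2*x + 2*y**2 + 12*y + 18.
  f_y = 4*x*y + 12*x + 2*y + 6.
Scan x_0 ∈ {−4, ..., 4}. For each x_0, f_y(x_0, y) is a polynomial in y; find its integer roots y ∈ {−4, ..., 4}, then test f_x and f at those candidates.
  x = -4: f_y(-4, y) = -14*y - 42; vanishes at y ∈ {-3}. (-4, -3): f_x = 8 ≠ 0.
  x = -3: f_y(-3, y) = -10*y - 30; vanishes at y ∈ {-3}. (-3, -3): f_x = 6 ≠ 0.
  x = -2: f_y(-2, y) = -6*y - 18; vanishes at y ∈ {-3}. (-2, -3): f_x = 4 ≠ 0.
  x = -1: f_y(-1, y) = -2*y - 6; vanishes at y ∈ {-3}. (-1, -3): f_x = 2 ≠ 0.
  x = 0: f_y(0, y) = 2*y + 6; vanishes at y ∈ {-3}. (0, -3): f_x = 0, f = 0 — SINGULAR.
  x = 1: f_y(1, y) = 6*y + 18; vanishes at y ∈ {-3}. (1, -3): f_x = -2 ≠ 0.
  x = 2: f_y(2, y) = 10*y + 30; vanishes at y ∈ {-3}. (2, -3): f_x = -4 ≠ 0.
  x = 3: f_y(3, y) = 14*y + 42; vanishes at y ∈ {-3}. (3, -3): f_x = -6 ≠ 0.
  x = 4: f_y(4, y) = 18*y + 54; vanishes at y ∈ {-3}. (4, -3): f_x = -8 ≠ 0.
Only singular point on the grid: (0, -3).
Classify: substitute x = 0 + u, y = -3 + v and expand: f = -u**2 + 2*u*v**2 + v**2.
No constant or linear terms (consistent with a singular point). Quadratic part: -u**2 + v**2. Cubic part: 2*u*v**2.
The quadratic part v**2 - u**2 = (v − u)(v + u) splits into two distinct linear factors, so there are two distinct tangent lines y − -3 = ±(x − 0) — this is a node (ordinary double point).
Classification: node.


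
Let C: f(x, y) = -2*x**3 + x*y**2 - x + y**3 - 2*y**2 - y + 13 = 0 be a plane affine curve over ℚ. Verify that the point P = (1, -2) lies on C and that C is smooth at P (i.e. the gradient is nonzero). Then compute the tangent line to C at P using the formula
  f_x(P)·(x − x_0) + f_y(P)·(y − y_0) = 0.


Tangent line at P: -3*x + 15*y + 33 = 0.

Step 1: f(1, -2) = 0, so P lies on C.
Step 2: partial derivatives
  f_x(x, y) = -6*x**2 + y**2 - 1, f_y(x, y) = 2*x*y + 3*y**2 - 4*y - 1.
  f_x(P) = -3, f_y(P) = 15 (gradient nonzero, so P is smooth).
Step 3: tangent line at P: -3·(x − 1) + 15·(y − -2) = 0.
Expanding: -3*x + 15*y + 33 = 0.


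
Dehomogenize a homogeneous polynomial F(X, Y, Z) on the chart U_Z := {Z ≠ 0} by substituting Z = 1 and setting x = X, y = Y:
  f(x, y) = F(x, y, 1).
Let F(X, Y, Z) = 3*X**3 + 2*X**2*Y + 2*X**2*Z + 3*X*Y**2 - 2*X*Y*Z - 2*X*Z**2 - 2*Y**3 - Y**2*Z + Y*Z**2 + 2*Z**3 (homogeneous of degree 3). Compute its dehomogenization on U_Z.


f(x, y) = 3*x**3 + 2*x**2*y + 2*x**2 + 3*x*y**2 - 2*x*y - 2*x - 2*y**3 - y**2 + y + 2

On U_Z we set Z = 1. Each monomial c·X^i·Y^j·Z^k in F becomes c·x^i·y^j·1^k = c·x^i·y^j.
Substituting Z = 1: F(X, Y, 1) = 3*x**3 + 2*x**2*y + 2*x**2 + 3*x*y**2 - 2*x*y - 2*x - 2*y**3 - y**2 + y + 2.
Note: deg(f) ≤ deg(F) = 3; strict inequality happens when F is divisible by Z (lost terms).


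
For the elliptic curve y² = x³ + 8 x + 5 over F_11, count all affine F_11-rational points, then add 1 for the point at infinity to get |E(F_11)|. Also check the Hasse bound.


Affine points = {(0, 4), (0, 7), (1, 5), (1, 6), (3, 1), (3, 10), (5, 4), (5, 7), (6, 4), (6, 7), (8, 3), (8, 8), (9, 5), (9, 6)}; affine count = 14; |E(F_11)| = 15.

Discriminant check: Δ ∝ 4a³ + 27b² = 4·8³ + 27·5² = 4·512 + 27·25 ≡ 6 (mod 11). Nonzero ⇒ E is nonsingular.
For each x ∈ F_11, compute rhs = x³ + 8·x + 5 mod 11, then count y ∈ F_11 with y² ≡ rhs.
  x = 0: rhs = 5, matching y values: 4, 7 (2 points).
  x = 1: rhs = 3, matching y values: 5, 6 (2 points).
  x = 2: rhs = 7, matching y values: none (0 points).
  x = 3: rhs = 1, matching y values: 1, 10 (2 points).
  x = 4: rhs = 2, matching y values: none (0 points).
  x = 5: rhs = 5, matching y values: 4, 7 (2 points).
  x = 6: rhs = 5, matching y values: 4, 7 (2 points).
  x = 7: rhs = 8, matching y values: none (0 points).
  x = 8: rhs = 9, matching y values: 3, 8 (2 points).
  x = 9: rhs = 3, matching y values: 5, 6 (2 points).
  x = 10: rhs = 7, matching y values: none (0 points).
Total affine count: 14.
Full point count |E(F_11)| = 14 + 1 = 15.
Hasse bound: |15 − (11+1)| = |3| = 3 ≤ 2√11 ≈ 6.6332 ✓.


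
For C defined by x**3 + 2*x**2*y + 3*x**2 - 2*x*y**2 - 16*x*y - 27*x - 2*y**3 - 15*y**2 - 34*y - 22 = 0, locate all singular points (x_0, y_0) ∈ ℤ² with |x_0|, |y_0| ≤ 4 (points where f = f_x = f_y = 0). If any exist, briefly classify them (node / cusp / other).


Singular points: {(1, -3)}; classification: cusp.

Compute partial derivatives:
  f_x = 3*x**2 + 4*x*y + 6*x - 2*y**2 - 16*y - 27.
  f_y = 2*x**2 - 4*x*y - 16*x - 6*y**2 - 30*y - 34.
Scan x_0 ∈ {−4, ..., 4}. For each x_0, f_y(x_0, y) is a polynomial in y; find its integer roots y ∈ {−4, ..., 4}, then test f_x and f at those candidates.
  x = -4: f_y(-4, y) = -6*y**2 - 14*y + 62; no integer root y with |y| ≤ 4.
  x = -3: f_y(-3, y) = -6*y**2 - 18*y + 32; no integer root y with |y| ≤ 4.
  x = -2: f_y(-2, y) = -6*y**2 - 22*y + 6; no integer root y with |y| ≤ 4.
  x = -1: f_y(-1, y) = -6*y**2 - 26*y - 16; no integer root y with |y| ≤ 4.
  x = 0: f_y(0, y) = -6*y**2 - 30*y - 34; no integer root y with |y| ≤ 4.
  x = 1: f_y(1, y) = -6*y**2 - 34*y - 48; vanishes at y ∈ {-3}. (1, -3): f_x = 0, f = 0 — SINGULAR.
  x = 2: f_y(2, y) = -6*y**2 - 38*y - 58; no integer root y with |y| ≤ 4.
  x = 3: f_y(3, y) = -6*y**2 - 42*y - 64; no integer root y with |y| ≤ 4.
  x = 4: f_y(4, y) = -6*y**2 - 46*y - 66; no integer root y with |y| ≤ 4.
Only singular point on the grid: (1, -3).
Classify: substitute x = 1 + u, y = -3 + v and expand: f = u**3 + 2*u**2*v - 2*u*v**2 - 2*v**3 + v**2.
No constant or linear terms (consistent with a singular point). Quadratic part: v**2. Cubic part: u**3 + 2*u**2*v - 2*u*v**2 - 2*v**3.
The quadratic part v**2 is a perfect square, so there is a single (double) tangent line v = 0, i.e. y = -3. Restricting the cubic part to that line (v = 0) leaves u**3 ≠ 0, so f is not divisible by v and the branch is v² ≈ -u**3 to lowest order — this is a cusp.
Classification: cusp.


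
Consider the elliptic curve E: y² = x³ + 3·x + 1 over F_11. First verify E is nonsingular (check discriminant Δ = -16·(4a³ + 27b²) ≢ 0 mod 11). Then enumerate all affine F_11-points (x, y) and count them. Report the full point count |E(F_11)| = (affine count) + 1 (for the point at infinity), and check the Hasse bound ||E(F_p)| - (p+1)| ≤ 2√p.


Affine points = {(0, 1), (0, 10), (1, 4), (1, 7), (2, 2), (2, 9), (3, 2), (3, 9), (4, 0), (5, 3), (5, 8), (6, 2), (6, 9), (8, 3), (8, 8), (9, 3), (9, 8)}; affine count = 17; |E(F_11)| = 18.

Discriminant check: Δ ∝ 4a³ + 27b² = 4·3³ + 27·1² = 4·27 + 27·1 ≡ 3 (mod 11). Nonzero ⇒ E is nonsingular.
For each x ∈ F_11, compute rhs = x³ + 3·x + 1 mod 11, then count y ∈ F_11 with y² ≡ rhs.
  x = 0: rhs = 1, matching y values: 1, 10 (2 points).
  x = 1: rhs = 5, matching y values: 4, 7 (2 points).
  x = 2: rhs = 4, matching y values: 2, 9 (2 points).
  x = 3: rhs = 4, matching y values: 2, 9 (2 points).
  x = 4: rhs = 0, matching y values: 0 (1 points).
  x = 5: rhs = 9, matching y values: 3, 8 (2 points).
  x = 6: rhs = 4, matching y values: 2, 9 (2 points).
  x = 7: rhs = 2, matching y values: none (0 points).
  x = 8: rhs = 9, matching y values: 3, 8 (2 points).
  x = 9: rhs = 9, matching y values: 3, 8 (2 points).
  x = 10: rhs = 8, matching y values: none (0 points).
Total affine count: 17.
Full point count |E(F_11)| = 17 + 1 = 18.
Hasse bound: |18 − (11+1)| = |6| = 6 ≤ 2√11 ≈ 6.6332 ✓.


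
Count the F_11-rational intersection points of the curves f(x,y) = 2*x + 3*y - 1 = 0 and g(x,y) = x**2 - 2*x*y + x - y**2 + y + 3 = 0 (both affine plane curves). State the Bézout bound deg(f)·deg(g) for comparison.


Common zeros: {(2, 10), (7, 3)}; count = 2; Bézout bound = 2.

deg(f) = 1, deg(g) = 2, so Bézout bound = 2.
Scan x ∈ F_11. For each x, list the y ∈ F_11 with f(x, y) ≡ 0 and those with g(x, y) ≡ 0 (mod 11); the common zeros in that column are the intersection.
  x = 0: f ≡ 0 at y ∈ {4}; g ≡ 0 at y ∈ ∅; common: ∅.
  x = 1: f ≡ 0 at y ∈ {7}; g ≡ 0 at y ∈ ∅; common: ∅.
  x = 2: f ≡ 0 at y ∈ {10}; g ≡ 0 at y ∈ {9, 10}; common: {10}.
  x = 3: f ≡ 0 at y ∈ {2}; g ≡ 0 at y ∈ ∅; common: ∅.
  x = 4: f ≡ 0 at y ∈ {5}; g ≡ 0 at y ∈ {6, 9}; common: ∅.
  x = 5: f ≡ 0 at y ∈ {8}; g ≡ 0 at y ∈ {0, 2}; common: ∅.
  x = 6: f ≡ 0 at y ∈ {0}; g ≡ 0 at y ∈ {1, 10}; common: ∅.
  x = 7: f ≡ 0 at y ∈ {3}; g ≡ 0 at y ∈ {3, 6}; common: {3}.
  x = 8: f ≡ 0 at y ∈ {6}; g ≡ 0 at y ∈ ∅; common: ∅.
  x = 9: f ≡ 0 at y ∈ {9}; g ≡ 0 at y ∈ {2, 3}; common: ∅.
  x = 10: f ≡ 0 at y ∈ {1}; g ≡ 0 at y ∈ ∅; common: ∅.
Collecting: common zeros = {(2, 10), (7, 3)}, so the count is 2.
Comparison with the Bézout bound: 2 ≤ 2 = deg(f)·deg(g), as expected for curves with no common component (the bound is attained).


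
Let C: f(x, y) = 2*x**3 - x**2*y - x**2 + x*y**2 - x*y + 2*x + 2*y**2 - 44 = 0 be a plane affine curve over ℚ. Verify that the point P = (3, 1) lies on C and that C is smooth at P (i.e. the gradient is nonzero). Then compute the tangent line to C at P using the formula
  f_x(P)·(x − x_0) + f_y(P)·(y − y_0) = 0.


Tangent line at P: 44*x - 2*y - 130 = 0.

Step 1: f(3, 1) = 0, so P lies on C.
Step 2: partial derivatives
  f_x(x, y) = 6*x**2 - 2*x*y - 2*x + y**2 - y + 2, f_y(x, y) = -x**2 + 2*x*y - x + 4*y.
  f_x(P) = 44, f_y(P) = -2 (gradient nonzero, so P is smooth).
Step 3: tangent line at P: 44·(x − 3) + -2·(y − 1) = 0.
Expanding: 44*x - 2*y - 130 = 0.


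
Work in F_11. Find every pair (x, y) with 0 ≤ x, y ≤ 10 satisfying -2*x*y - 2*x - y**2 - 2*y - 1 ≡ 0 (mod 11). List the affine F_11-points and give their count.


Affine F_11-points: {(0, 10), (1, 8), (1, 10), (2, 6), (2, 10), (3, 4), (3, 10), (4, 2), (4, 10), (5, 0), (5, 10), (6, 9), (6, 10), (7, 7), (7, 10), (8, 5), (8, 10), (9, 3), (9, 10), (10, 1), (10, 10)}; count = 21.

For each of the 121 pairs (x, y) ∈ F_11², evaluate f(x, y) mod 11. Record the zeros.
  x = 0: [0↦10, 1↦7, 2↦2, 3↦6, 4↦8, 5↦8, 6↦6, 7↦2, 8↦7, 9↦10, 10↦0]  zeros at y ∈ {10}
  x = 1: [0↦8, 1↦3, 2↦7, 3↦9, 4↦9, 5↦7, 6↦3, 7↦8, 8↦0, 9↦1, 10↦0]  zeros at y ∈ {8, 10}
  x = 2: [0↦6, 1↦10, 2↦1, 3↦1, 4↦10, 5↦6, 6↦0, 7↦3, 8↦4, 9↦3, 10↦0]  zeros at y ∈ {6, 10}
  x = 3: [0↦4, 1↦6, 2↦6, 3↦4, 4↦0, 5↦5, 6↦8, 7↦9, 8↦8, 9↦5, 10↦0]  zeros at y ∈ {4, 10}
  x = 4: [0↦2, 1↦2, 2↦0, 3↦7, 4↦1, 5↦4, 6↦5, 7↦4, 8↦1, 9↦7, 10↦0]  zeros at y ∈ {2, 10}
  x = 5: [0↦0, 1↦9, 2↦5, 3↦10, 4↦2, 5↦3, 6↦2, 7↦10, 8↦5, 9↦9, 10↦0]  zeros at y ∈ {0, 10}
  x = 6: [0↦9, 1↦5, 2↦10, 3↦2, 4↦3, 5↦2, 6↦10, 7↦5, 8↦9, 9↦0, 10↦0]  zeros at y ∈ {9, 10}
  x = 7: [0↦7, 1↦1, 2↦4, 3↦5, 4↦4, 5↦1, 6↦7, 7↦0, 8↦2, 9↦2, 10↦0]  zeros at y ∈ {7, 10}
  x = 8: [0↦5, 1↦8, 2↦9, 3↦8, 4↦5, 5↦0, 6↦4, 7↦6, 8↦6, 9↦4, 10↦0]  zeros at y ∈ {5, 10}
  x = 9: [0↦3, 1↦4, 2↦3, 3↦0, 4↦6, 5↦10, 6↦1, 7↦1, 8↦10, 9↦6, 10↦0]  zeros at y ∈ {3, 10}
  x = 10: [0↦1, 1↦0, 2↦8, 3↦3, 4↦7, 5↦9, 6↦9, 7↦7, 8↦3, 9↦8, 10↦0]  zeros at y ∈ {1, 10}
Collecting zeros: affine points = {(0, 10), (1, 8), (1, 10), (2, 6), (2, 10), (3, 4), (3, 10), (4, 2), (4, 10), (5, 0), (5, 10), (6, 9), (6, 10), (7, 7), (7, 10), (8, 5), (8, 10), (9, 3), (9, 10), (10, 1), (10, 10)}.
Total count |C(F_11)_aff| = 21.


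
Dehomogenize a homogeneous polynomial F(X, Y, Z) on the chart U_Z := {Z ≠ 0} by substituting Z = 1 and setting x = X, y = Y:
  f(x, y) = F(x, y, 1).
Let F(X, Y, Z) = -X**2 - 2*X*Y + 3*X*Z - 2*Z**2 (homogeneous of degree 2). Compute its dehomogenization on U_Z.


f(x, y) = -x**2 - 2*x*y + 3*x - 2

On U_Z we set Z = 1. Each monomial c·X^i·Y^j·Z^k in F becomes c·x^i·y^j·1^k = c·x^i·y^j.
Substituting Z = 1: F(X, Y, 1) = -x**2 - 2*x*y + 3*x - 2.
Note: deg(f) ≤ deg(F) = 2; strict inequality happens when F is divisible by Z (lost terms).


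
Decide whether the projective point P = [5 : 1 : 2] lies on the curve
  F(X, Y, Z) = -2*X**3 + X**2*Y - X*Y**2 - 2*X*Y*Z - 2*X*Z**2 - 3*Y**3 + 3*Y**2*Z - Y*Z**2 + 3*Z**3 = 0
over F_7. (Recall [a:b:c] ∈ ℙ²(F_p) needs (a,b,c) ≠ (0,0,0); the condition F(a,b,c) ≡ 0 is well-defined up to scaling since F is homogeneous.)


F(5,1,2) ≡ 6 (mod 7); P is NOT on the curve.

Evaluate F(5, 1, 2) term-by-term (mod 7).
  -2*X**3 ↦ -2·125·1·1 = -250
  X**2*Y ↦ 1·25·1·1 = 25
  -X*Y**2 ↦ -1·5·1·1 = -5
  -2*X*Y*Z ↦ -2·5·1·2 = -20
  -2*X*Z**2 ↦ -2·5·1·4 = -40
  -3*Y**3 ↦ -3·1·1·1 = -3
  3*Y**2*Z ↦ 3·1·1·2 = 6
  -Y*Z**2 ↦ -1·1·1·4 = -4
  3*Z**3 ↦ 3·1·1·8 = 24
Sum: F(5, 1, 2) = (-250) + (25) + (-5) + (-20) + (-40) + (-3) + (6) + (-4) + (24) = -267.
Reducing mod 7: -267 ≡ 6 (mod 7).
Since F(a, b, c) ≡ 6 ≠ 0 (mod 7), P does NOT lie on the curve.


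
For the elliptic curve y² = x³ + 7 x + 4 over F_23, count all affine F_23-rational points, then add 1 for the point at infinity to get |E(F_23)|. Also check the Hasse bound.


Affine points = {(0, 2), (0, 21), (1, 9), (1, 14), (2, 7), (2, 16), (3, 11), (3, 12), (4, 2), (4, 21), (5, 7), (5, 16), (6, 3), (6, 20), (10, 4), (10, 19), (11, 3), (11, 20), (16, 7), (16, 16), (19, 2), (19, 21), (20, 5), (20, 18)}; affine count = 24; |E(F_23)| = 25.

Discriminant check: Δ ∝ 4a³ + 27b² = 4·7³ + 27·4² = 4·343 + 27·16 ≡ 10 (mod 23). Nonzero ⇒ E is nonsingular.
For each x ∈ F_23, compute rhs = x³ + 7·x + 4 mod 23, then count y ∈ F_23 with y² ≡ rhs.
  x = 0: rhs = 4, matching y values: 2, 21 (2 points).
  x = 1: rhs = 12, matching y values: 9, 14 (2 points).
  x = 2: rhs = 3, matching y values: 7, 16 (2 points).
  x = 3: rhs = 6, matching y values: 11, 12 (2 points).
  x = 4: rhs = 4, matching y values: 2, 21 (2 points).
  x = 5: rhs = 3, matching y values: 7, 16 (2 points).
  x = 6: rhs = 9, matching y values: 3, 20 (2 points).
  x = 7: rhs = 5, matching y values: none (0 points).
  x = 8: rhs = 20, matching y values: none (0 points).
  x = 9: rhs = 14, matching y values: none (0 points).
  x = 10: rhs = 16, matching y values: 4, 19 (2 points).
  x = 11: rhs = 9, matching y values: 3, 20 (2 points).
  x = 12: rhs = 22, matching y values: none (0 points).
  x = 13: rhs = 15, matching y values: none (0 points).
  x = 14: rhs = 17, matching y values: none (0 points).
  x = 15: rhs = 11, matching y values: none (0 points).
  x = 16: rhs = 3, matching y values: 7, 16 (2 points).
  x = 17: rhs = 22, matching y values: none (0 points).
  x = 18: rhs = 5, matching y values: none (0 points).
  x = 19: rhs = 4, matching y values: 2, 21 (2 points).
  x = 20: rhs = 2, matching y values: 5, 18 (2 points).
  x = 21: rhs = 5, matching y values: none (0 points).
  x = 22: rhs = 19, matching y values: none (0 points).
Total affine count: 24.
Full point count |E(F_23)| = 24 + 1 = 25.
Hasse bound: |25 − (23+1)| = |1| = 1 ≤ 2√23 ≈ 9.5917 ✓.


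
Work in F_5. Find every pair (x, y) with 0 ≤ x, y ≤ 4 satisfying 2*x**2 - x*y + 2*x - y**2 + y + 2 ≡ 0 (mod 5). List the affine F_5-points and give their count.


Affine F_5-points: {(0, 2), (0, 4), (1, 1), (1, 4)}; count = 4.

For each of the 25 pairs (x, y) ∈ F_5², evaluate f(x, y) mod 5. Record the zeros.
  x = 0: [0↦2, 1↦2, 2↦0, 3↦1, 4↦0]  zeros at y ∈ {2, 4}
  x = 1: [0↦1, 1↦0, 2↦2, 3↦2, 4↦0]  zeros at y ∈ {1, 4}
  x = 2: [0↦4, 1↦2, 2↦3, 3↦2, 4↦4]  zeros at y ∈ ∅
  x = 3: [0↦1, 1↦3, 2↦3, 3↦1, 4↦2]  zeros at y ∈ ∅
  x = 4: [0↦2, 1↦3, 2↦2, 3↦4, 4↦4]  zeros at y ∈ ∅
Collecting zeros: affine points = {(0, 2), (0, 4), (1, 1), (1, 4)}.
Total count |C(F_5)_aff| = 4.


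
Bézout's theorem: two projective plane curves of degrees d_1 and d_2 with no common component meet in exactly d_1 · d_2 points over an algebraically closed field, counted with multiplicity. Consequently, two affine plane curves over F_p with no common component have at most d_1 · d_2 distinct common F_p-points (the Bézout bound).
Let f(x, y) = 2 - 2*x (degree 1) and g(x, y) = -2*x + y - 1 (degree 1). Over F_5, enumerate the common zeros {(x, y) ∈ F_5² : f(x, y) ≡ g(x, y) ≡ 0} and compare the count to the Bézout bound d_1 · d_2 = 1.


Common zeros: {(1, 3)}; count = 1; Bézout bound = 1.

deg(f) = 1, deg(g) = 1, so Bézout bound = 1.
Scan x ∈ F_5. For each x, list the y ∈ F_5 with f(x, y) ≡ 0 and those with g(x, y) ≡ 0 (mod 5); the common zeros in that column are the intersection.
  x = 0: f ≡ 0 at y ∈ ∅; g ≡ 0 at y ∈ {1}; common: ∅.
  x = 1: f ≡ 0 at y ∈ {0, 1, 2, 3, 4}; g ≡ 0 at y ∈ {3}; common: {3}.
  x = 2: f ≡ 0 at y ∈ ∅; g ≡ 0 at y ∈ {0}; common: ∅.
  x = 3: f ≡ 0 at y ∈ ∅; g ≡ 0 at y ∈ {2}; common: ∅.
  x = 4: f ≡ 0 at y ∈ ∅; g ≡ 0 at y ∈ {4}; common: ∅.
Collecting: common zeros = {(1, 3)}, so the count is 1.
Comparison with the Bézout bound: 1 ≤ 1 = deg(f)·deg(g), as expected for curves with no common component (the bound is attained).


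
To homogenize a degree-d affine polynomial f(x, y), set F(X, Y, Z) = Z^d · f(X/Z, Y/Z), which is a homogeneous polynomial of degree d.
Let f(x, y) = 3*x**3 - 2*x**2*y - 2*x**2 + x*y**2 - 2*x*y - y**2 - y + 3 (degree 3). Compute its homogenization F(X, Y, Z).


F(X, Y, Z) = 3*X**3 - 2*X**2*Y - 2*X**2*Z + X*Y**2 - 2*X*Y*Z - Y**2*Z - Y*Z**2 + 3*Z**3

deg(f) = 3.
Substitute x = X/Z, y = Y/Z into f, then multiply by Z^3.
  monomial 3·x^3·y^0 ↦ 3·X^3·Y^0·Z^0.
  monomial -2·x^2·y^1 ↦ -2·X^2·Y^1·Z^0.
  monomial -2·x^2·y^0 ↦ -2·X^2·Y^0·Z^1.
  monomial 1·x^1·y^2 ↦ 1·X^1·Y^2·Z^0.
  monomial -2·x^1·y^1 ↦ -2·X^1·Y^1·Z^1.
  monomial -1·x^0·y^2 ↦ -1·X^0·Y^2·Z^1.
  monomial -1·x^0·y^1 ↦ -1·X^0·Y^1·Z^2.
  monomial 3·x^0·y^0 ↦ 3·X^0·Y^0·Z^3.
Collecting: F(X, Y, Z) = 3*X**3 - 2*X**2*Y - 2*X**2*Z + X*Y**2 - 2*X*Y*Z - Y**2*Z - Y*Z**2 + 3*Z**3.


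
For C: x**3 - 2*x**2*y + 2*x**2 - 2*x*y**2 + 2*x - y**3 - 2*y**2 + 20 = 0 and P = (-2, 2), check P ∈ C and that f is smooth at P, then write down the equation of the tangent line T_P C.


Tangent line at P: 14*x - 12*y + 52 = 0.

Step 1: f(-2, 2) = 0, so P lies on C.
Step 2: partial derivatives
  f_x(x, y) = 3*x**2 - 4*x*y + 4*x - 2*y**2 + 2, f_y(x, y) = -2*x**2 - 4*x*y - 3*y**2 - 4*y.
  f_x(P) = 14, f_y(P) = -12 (gradient nonzero, so P is smooth).
Step 3: tangent line at P: 14·(x − -2) + -12·(y − 2) = 0.
Expanding: 14*x - 12*y + 52 = 0.


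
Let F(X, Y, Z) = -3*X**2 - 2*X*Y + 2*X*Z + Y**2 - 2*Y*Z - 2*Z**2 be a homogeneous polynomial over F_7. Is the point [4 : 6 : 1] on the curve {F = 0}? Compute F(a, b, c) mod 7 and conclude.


F(4,6,1) ≡ 4 (mod 7); P is NOT on the curve.

Evaluate F(4, 6, 1) term-by-term (mod 7).
  -3*X**2 ↦ -3·16·1·1 = -48
  -2*X*Y ↦ -2·4·6·1 = -48
  2*X*Z ↦ 2·4·1·1 = 8
  Y**2 ↦ 1·1·36·1 = 36
  -2*Y*Z ↦ -2·1·6·1 = -12
  -2*Z**2 ↦ -2·1·1·1 = -2
Sum: F(4, 6, 1) = (-48) + (-48) + (8) + (36) + (-12) + (-2) = -66.
Reducing mod 7: -66 ≡ 4 (mod 7).
Since F(a, b, c) ≡ 4 ≠ 0 (mod 7), P does NOT lie on the curve.


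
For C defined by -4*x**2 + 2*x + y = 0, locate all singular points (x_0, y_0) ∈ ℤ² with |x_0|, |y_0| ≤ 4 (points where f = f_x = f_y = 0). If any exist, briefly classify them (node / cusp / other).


No singular points in the scanned grid; C is smooth there.

Compute partial derivatives:
  f_x = 2 - 8*x.
  f_y = 1.
f_y = 1 is a nonzero constant, so f_y never vanishes: no point (x, y) can satisfy f = f_x = f_y = 0. In particular no (x, y) ∈ {−4, ..., 4}² is singular; the curve is smooth.


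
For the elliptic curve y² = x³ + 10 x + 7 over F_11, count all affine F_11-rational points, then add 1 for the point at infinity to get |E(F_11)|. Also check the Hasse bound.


Affine points = {(3, 3), (3, 8), (4, 1), (4, 10), (8, 4), (8, 7), (9, 1), (9, 10)}; affine count = 8; |E(F_11)| = 9.

Discriminant check: Δ ∝ 4a³ + 27b² = 4·10³ + 27·7² = 4·1000 + 27·49 ≡ 10 (mod 11). Nonzero ⇒ E is nonsingular.
For each x ∈ F_11, compute rhs = x³ + 10·x + 7 mod 11, then count y ∈ F_11 with y² ≡ rhs.
  x = 0: rhs = 7, matching y values: none (0 points).
  x = 1: rhs = 7, matching y values: none (0 points).
  x = 2: rhs = 2, matching y values: none (0 points).
  x = 3: rhs = 9, matching y values: 3, 8 (2 points).
  x = 4: rhs = 1, matching y values: 1, 10 (2 points).
  x = 5: rhs = 6, matching y values: none (0 points).
  x = 6: rhs = 8, matching y values: none (0 points).
  x = 7: rhs = 2, matching y values: none (0 points).
  x = 8: rhs = 5, matching y values: 4, 7 (2 points).
  x = 9: rhs = 1, matching y values: 1, 10 (2 points).
  x = 10: rhs = 7, matching y values: none (0 points).
Total affine count: 8.
Full point count |E(F_11)| = 8 + 1 = 9.
Hasse bound: |9 − (11+1)| = |-3| = 3 ≤ 2√11 ≈ 6.6332 ✓.


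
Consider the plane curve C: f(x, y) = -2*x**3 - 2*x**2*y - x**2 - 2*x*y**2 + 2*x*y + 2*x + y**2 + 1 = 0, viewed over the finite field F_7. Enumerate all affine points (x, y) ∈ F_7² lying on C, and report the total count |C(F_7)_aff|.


Affine F_7-points: {(1, 0), (2, 2), (2, 6), (3, 0), (3, 6), (4, 4), (6, 0), (6, 6)}; count = 8.

For each of the 49 pairs (x, y) ∈ F_7², evaluate f(x, y) mod 7. Record the zeros.
  x = 0: [0↦1, 1↦2, 2↦5, 3↦3, 4↦3, 5↦5, 6↦2]  zeros at y ∈ ∅
  x = 1: [0↦0, 1↦6, 2↦3, 3↦5, 4↦5, 5↦3, 6↦6]  zeros at y ∈ {0}
  x = 2: [0↦6, 1↦6, 2↦0, 3↦2, 4↦5, 5↦2, 6↦0]  zeros at y ∈ {2, 6}
  x = 3: [0↦0, 1↦4, 2↦5, 3↦3, 4↦5, 5↦4, 6↦0]  zeros at y ∈ {0, 6}
  x = 4: [0↦5, 1↦2, 2↦6, 3↦3, 4↦0, 5↦4, 6↦1]  zeros at y ∈ {4}
  x = 5: [0↦2, 1↦2, 2↦5, 3↦4, 4↦6, 5↦4, 6↦5]  zeros at y ∈ ∅
  x = 6: [0↦0, 1↦6, 2↦4, 3↦1, 4↦4, 5↦6, 6↦0]  zeros at y ∈ {0, 6}
Collecting zeros: affine points = {(1, 0), (2, 2), (2, 6), (3, 0), (3, 6), (4, 4), (6, 0), (6, 6)}.
Total count |C(F_7)_aff| = 8.


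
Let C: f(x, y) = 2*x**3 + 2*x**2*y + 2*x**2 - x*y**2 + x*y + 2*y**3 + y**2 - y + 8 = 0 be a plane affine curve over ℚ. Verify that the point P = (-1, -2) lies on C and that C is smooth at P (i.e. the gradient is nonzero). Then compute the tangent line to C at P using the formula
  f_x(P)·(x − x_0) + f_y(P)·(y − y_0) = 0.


Tangent line at P: 4*x + 16*y + 36 = 0.

Step 1: f(-1, -2) = 0, so P lies on C.
Step 2: partial derivatives
  f_x(x, y) = 6*x**2 + 4*x*y + 4*x - y**2 + y, f_y(x, y) = 2*x**2 - 2*x*y + x + 6*y**2 + 2*y - 1.
  f_x(P) = 4, f_y(P) = 16 (gradient nonzero, so P is smooth).
Step 3: tangent line at P: 4·(x − -1) + 16·(y − -2) = 0.
Expanding: 4*x + 16*y + 36 = 0.


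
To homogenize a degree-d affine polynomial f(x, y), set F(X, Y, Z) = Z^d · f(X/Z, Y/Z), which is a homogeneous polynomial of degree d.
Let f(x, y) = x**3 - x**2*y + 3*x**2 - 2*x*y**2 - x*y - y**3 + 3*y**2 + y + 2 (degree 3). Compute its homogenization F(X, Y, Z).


F(X, Y, Z) = X**3 - X**2*Y + 3*X**2*Z - 2*X*Y**2 - X*Y*Z - Y**3 + 3*Y**2*Z + Y*Z**2 + 2*Z**3

deg(f) = 3.
Substitute x = X/Z, y = Y/Z into f, then multiply by Z^3.
  monomial 1·x^3·y^0 ↦ 1·X^3·Y^0·Z^0.
  monomial -1·x^2·y^1 ↦ -1·X^2·Y^1·Z^0.
  monomial 3·x^2·y^0 ↦ 3·X^2·Y^0·Z^1.
  monomial -2·x^1·y^2 ↦ -2·X^1·Y^2·Z^0.
  monomial -1·x^1·y^1 ↦ -1·X^1·Y^1·Z^1.
  monomial -1·x^0·y^3 ↦ -1·X^0·Y^3·Z^0.
  monomial 3·x^0·y^2 ↦ 3·X^0·Y^2·Z^1.
  monomial 1·x^0·y^1 ↦ 1·X^0·Y^1·Z^2.
  monomial 2·x^0·y^0 ↦ 2·X^0·Y^0·Z^3.
Collecting: F(X, Y, Z) = X**3 - X**2*Y + 3*X**2*Z - 2*X*Y**2 - X*Y*Z - Y**3 + 3*Y**2*Z + Y*Z**2 + 2*Z**3.


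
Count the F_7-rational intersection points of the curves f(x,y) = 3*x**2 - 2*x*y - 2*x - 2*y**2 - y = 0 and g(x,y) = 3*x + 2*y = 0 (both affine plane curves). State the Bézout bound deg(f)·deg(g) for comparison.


Common zeros: {(0, 0), (5, 3)}; count = 2; Bézout bound = 2.

deg(f) = 2, deg(g) = 1, so Bézout bound = 2.
Scan x ∈ F_7. For each x, list the y ∈ F_7 with f(x, y) ≡ 0 and those with g(x, y) ≡ 0 (mod 7); the common zeros in that column are the intersection.
  x = 0: f ≡ 0 at y ∈ {0, 3}; g ≡ 0 at y ∈ {0}; common: {0}.
  x = 1: f ≡ 0 at y ∈ ∅; g ≡ 0 at y ∈ {2}; common: ∅.
  x = 2: f ≡ 0 at y ∈ ∅; g ≡ 0 at y ∈ {4}; common: ∅.
  x = 3: f ≡ 0 at y ∈ {0}; g ≡ 0 at y ∈ {6}; common: ∅.
  x = 4: f ≡ 0 at y ∈ {2, 4}; g ≡ 0 at y ∈ {1}; common: ∅.
  x = 5: f ≡ 0 at y ∈ {2, 3}; g ≡ 0 at y ∈ {3}; common: {3}.
  x = 6: f ≡ 0 at y ∈ ∅; g ≡ 0 at y ∈ {5}; common: ∅.
Collecting: common zeros = {(0, 0), (5, 3)}, so the count is 2.
Comparison with the Bézout bound: 2 ≤ 2 = deg(f)·deg(g), as expected for curves with no common component (the bound is attained).


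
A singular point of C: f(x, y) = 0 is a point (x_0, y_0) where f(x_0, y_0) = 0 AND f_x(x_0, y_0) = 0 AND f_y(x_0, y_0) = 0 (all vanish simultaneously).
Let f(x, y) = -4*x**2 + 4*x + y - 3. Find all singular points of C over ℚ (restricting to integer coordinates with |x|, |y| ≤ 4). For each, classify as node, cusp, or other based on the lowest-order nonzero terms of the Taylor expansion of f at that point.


No singular points in the scanned grid; C is smooth there.

Compute partial derivatives:
  f_x = 4 - 8*x.
  f_y = 1.
f_y = 1 is a nonzero constant, so f_y never vanishes: no point (x, y) can satisfy f = f_x = f_y = 0. In particular no (x, y) ∈ {−4, ..., 4}² is singular; the curve is smooth.


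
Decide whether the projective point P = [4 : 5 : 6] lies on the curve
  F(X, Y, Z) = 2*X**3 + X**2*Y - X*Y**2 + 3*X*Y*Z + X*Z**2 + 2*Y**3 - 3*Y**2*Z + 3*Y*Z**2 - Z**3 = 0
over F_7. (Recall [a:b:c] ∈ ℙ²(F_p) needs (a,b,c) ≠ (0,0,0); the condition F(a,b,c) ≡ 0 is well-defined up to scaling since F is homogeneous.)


F(4,5,6) ≡ 1 (mod 7); P is NOT on the curve.

Evaluate F(4, 5, 6) term-by-term (mod 7).
  2*X**3 ↦ 2·64·1·1 = 128
  X**2*Y ↦ 1·16·5·1 = 80
  -X*Y**2 ↦ -1·4·25·1 = -100
  3*X*Y*Z ↦ 3·4·5·6 = 360
  X*Z**2 ↦ 1·4·1·36 = 144
  2*Y**3 ↦ 2·1·125·1 = 250
  -3*Y**2*Z ↦ -3·1·25·6 = -450
  3*Y*Z**2 ↦ 3·1·5·36 = 540
  -Z**3 ↦ -1·1·1·216 = -216
Sum: F(4, 5, 6) = (128) + (80) + (-100) + (360) + (144) + (250) + (-450) + (540) + (-216) = 736.
Reducing mod 7: 736 ≡ 1 (mod 7).
Since F(a, b, c) ≡ 1 ≠ 0 (mod 7), P does NOT lie on the curve.


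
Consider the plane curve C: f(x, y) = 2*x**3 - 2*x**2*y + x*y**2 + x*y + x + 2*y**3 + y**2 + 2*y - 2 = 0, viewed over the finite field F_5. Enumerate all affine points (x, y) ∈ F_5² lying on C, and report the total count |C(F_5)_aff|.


Affine F_5-points: {(0, 4), (1, 4), (2, 3), (3, 0), (3, 4), (4, 0)}; count = 6.

For each of the 25 pairs (x, y) ∈ F_5², evaluate f(x, y) mod 5. Record the zeros.
  x = 0: [0↦3, 1↦3, 2↦2, 3↦2, 4↦0]  zeros at y ∈ {4}
  x = 1: [0↦1, 1↦1, 2↦2, 3↦1, 4↦0]  zeros at y ∈ {4}
  x = 2: [0↦1, 1↦2, 2↦1, 3↦0, 4↦1]  zeros at y ∈ {3}
  x = 3: [0↦0, 1↦3, 2↦1, 3↦1, 4↦0]  zeros at y ∈ {0, 4}
  x = 4: [0↦0, 1↦1, 2↦4, 3↦1, 4↦4]  zeros at y ∈ {0}
Collecting zeros: affine points = {(0, 4), (1, 4), (2, 3), (3, 0), (3, 4), (4, 0)}.
Total count |C(F_5)_aff| = 6.


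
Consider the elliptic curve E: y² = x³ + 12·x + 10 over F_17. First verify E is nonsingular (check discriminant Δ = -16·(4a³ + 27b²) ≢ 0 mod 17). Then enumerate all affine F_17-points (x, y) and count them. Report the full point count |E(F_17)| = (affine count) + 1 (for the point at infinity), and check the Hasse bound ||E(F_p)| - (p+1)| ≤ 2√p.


Affine points = {(2, 5), (2, 12), (5, 5), (5, 12), (6, 3), (6, 14), (10, 5), (10, 12), (13, 0), (14, 7), (14, 10)}; affine count = 11; |E(F_17)| = 12.

Discriminant check: Δ ∝ 4a³ + 27b² = 4·12³ + 27·10² = 4·1728 + 27·100 ≡ 7 (mod 17). Nonzero ⇒ E is nonsingular.
For each x ∈ F_17, compute rhs = x³ + 12·x + 10 mod 17, then count y ∈ F_17 with y² ≡ rhs.
  x = 0: rhs = 10, matching y values: none (0 points).
  x = 1: rhs = 6, matching y values: none (0 points).
  x = 2: rhs = 8, matching y values: 5, 12 (2 points).
  x = 3: rhs = 5, matching y values: none (0 points).
  x = 4: rhs = 3, matching y values: none (0 points).
  x = 5: rhs = 8, matching y values: 5, 12 (2 points).
  x = 6: rhs = 9, matching y values: 3, 14 (2 points).
  x = 7: rhs = 12, matching y values: none (0 points).
  x = 8: rhs = 6, matching y values: none (0 points).
  x = 9: rhs = 14, matching y values: none (0 points).
  x = 10: rhs = 8, matching y values: 5, 12 (2 points).
  x = 11: rhs = 11, matching y values: none (0 points).
  x = 12: rhs = 12, matching y values: none (0 points).
  x = 13: rhs = 0, matching y values: 0 (1 points).
  x = 14: rhs = 15, matching y values: 7, 10 (2 points).
  x = 15: rhs = 12, matching y values: none (0 points).
  x = 16: rhs = 14, matching y values: none (0 points).
Total affine count: 11.
Full point count |E(F_17)| = 11 + 1 = 12.
Hasse bound: |12 − (17+1)| = |-6| = 6 ≤ 2√17 ≈ 8.2462 ✓.


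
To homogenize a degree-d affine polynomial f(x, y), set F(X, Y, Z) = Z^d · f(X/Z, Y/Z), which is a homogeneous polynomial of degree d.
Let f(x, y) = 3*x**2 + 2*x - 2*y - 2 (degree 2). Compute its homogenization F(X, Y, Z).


F(X, Y, Z) = 3*X**2 + 2*X*Z - 2*Y*Z - 2*Z**2

deg(f) = 2.
Substitute x = X/Z, y = Y/Z into f, then multiply by Z^2.
  monomial 3·x^2·y^0 ↦ 3·X^2·Y^0·Z^0.
  monomial 2·x^1·y^0 ↦ 2·X^1·Y^0·Z^1.
  monomial -2·x^0·y^1 ↦ -2·X^0·Y^1·Z^1.
  monomial -2·x^0·y^0 ↦ -2·X^0·Y^0·Z^2.
Collecting: F(X, Y, Z) = 3*X**2 + 2*X*Z - 2*Y*Z - 2*Z**2.


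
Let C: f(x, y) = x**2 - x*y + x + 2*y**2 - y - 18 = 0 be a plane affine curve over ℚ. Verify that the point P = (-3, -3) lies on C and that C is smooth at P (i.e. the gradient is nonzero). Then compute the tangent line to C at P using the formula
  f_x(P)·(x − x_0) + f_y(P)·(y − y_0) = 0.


Tangent line at P: -2*x - 10*y - 36 = 0.

Step 1: f(-3, -3) = 0, so P lies on C.
Step 2: partial derivatives
  f_x(x, y) = 2*x - y + 1, f_y(x, y) = -x + 4*y - 1.
  f_x(P) = -2, f_y(P) = -10 (gradient nonzero, so P is smooth).
Step 3: tangent line at P: -2·(x − -3) + -10·(y − -3) = 0.
Expanding: -2*x - 10*y - 36 = 0.


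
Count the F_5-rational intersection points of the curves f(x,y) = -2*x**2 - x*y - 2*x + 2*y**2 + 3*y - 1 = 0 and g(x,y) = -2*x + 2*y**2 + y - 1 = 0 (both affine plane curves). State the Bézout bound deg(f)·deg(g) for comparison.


Common zeros: ∅; count = 0; Bézout bound = 4.

deg(f) = 2, deg(g) = 2, so Bézout bound = 4.
Scan x ∈ F_5. For each x, list the y ∈ F_5 with f(x, y) ≡ 0 and those with g(x, y) ≡ 0 (mod 5); the common zeros in that column are the intersection.
  x = 0: f ≡ 0 at y ∈ ∅; g ≡ 0 at y ∈ {3, 4}; common: ∅.
  x = 1: f ≡ 0 at y ∈ {0, 4}; g ≡ 0 at y ∈ {1}; common: ∅.
  x = 2: f ≡ 0 at y ∈ {1}; g ≡ 0 at y ∈ {0, 2}; common: ∅.
  x = 3: f ≡ 0 at y ∈ {0}; g ≡ 0 at y ∈ ∅; common: ∅.
  x = 4: f ≡ 0 at y ∈ {1, 2}; g ≡ 0 at y ∈ ∅; common: ∅.
Collecting: common zeros = ∅, so the count is 0.
Comparison with the Bézout bound: 0 ≤ 4 = deg(f)·deg(g), as expected for curves with no common component (the affine F_5-count falls short of the bound because intersections may lie at infinity, over extension fields, or carry multiplicity).


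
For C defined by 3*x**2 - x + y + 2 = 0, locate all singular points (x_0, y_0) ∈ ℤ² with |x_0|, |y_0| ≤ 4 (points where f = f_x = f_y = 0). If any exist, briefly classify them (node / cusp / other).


No singular points in the scanned grid; C is smooth there.

Compute partial derivatives:
  f_x = 6*x - 1.
  f_y = 1.
f_y = 1 is a nonzero constant, so f_y never vanishes: no point (x, y) can satisfy f = f_x = f_y = 0. In particular no (x, y) ∈ {−4, ..., 4}² is singular; the curve is smooth.


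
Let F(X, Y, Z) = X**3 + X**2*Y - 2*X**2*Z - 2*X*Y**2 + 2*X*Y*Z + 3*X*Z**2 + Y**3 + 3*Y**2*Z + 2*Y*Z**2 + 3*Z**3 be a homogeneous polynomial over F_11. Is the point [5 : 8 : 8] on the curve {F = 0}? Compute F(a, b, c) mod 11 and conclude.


F(5,8,8) ≡ 4 (mod 11); P is NOT on the curve.

Evaluate F(5, 8, 8) term-by-term (mod 11).
  X**3 ↦ 1·125·1·1 = 125
  X**2*Y ↦ 1·25·8·1 = 200
  -2*X**2*Z ↦ -2·25·1·8 = -400
  -2*X*Y**2 ↦ -2·5·64·1 = -640
  2*X*Y*Z ↦ 2·5·8·8 = 640
  3*X*Z**2 ↦ 3·5·1·64 = 960
  Y**3 ↦ 1·1·512·1 = 512
  3*Y**2*Z ↦ 3·1·64·8 = 1536
  2*Y*Z**2 ↦ 2·1·8·64 = 1024
  3*Z**3 ↦ 3·1·1·512 = 1536
Sum: F(5, 8, 8) = (125) + (200) + (-400) + (-640) + (640) + (960) + (512) + (1536) + (1024) + (1536) = 5493.
Reducing mod 11: 5493 ≡ 4 (mod 11).
Since F(a, b, c) ≡ 4 ≠ 0 (mod 11), P does NOT lie on the curve.


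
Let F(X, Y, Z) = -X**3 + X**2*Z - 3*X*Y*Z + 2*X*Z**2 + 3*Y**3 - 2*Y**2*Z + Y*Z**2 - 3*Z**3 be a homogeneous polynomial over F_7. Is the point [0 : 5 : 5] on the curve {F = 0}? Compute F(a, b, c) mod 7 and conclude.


F(0,5,5) ≡ 1 (mod 7); P is NOT on the curve.

Evaluate F(0, 5, 5) term-by-term (mod 7).
  -X**3 ↦ -1·0·1·1 = 0
  X**2*Z ↦ 1·0·1·5 = 0
  -3*X*Y*Z ↦ -3·0·5·5 = 0
  2*X*Z**2 ↦ 2·0·1·25 = 0
  3*Y**3 ↦ 3·1·125·1 = 375
  -2*Y**2*Z ↦ -2·1·25·5 = -250
  Y*Z**2 ↦ 1·1·5·25 = 125
  -3*Z**3 ↦ -3·1·1·125 = -375
Sum: F(0, 5, 5) = (0) + (0) + (0) + (0) + (375) + (-250) + (125) + (-375) = -125.
Reducing mod 7: -125 ≡ 1 (mod 7).
Since F(a, b, c) ≡ 1 ≠ 0 (mod 7), P does NOT lie on the curve.


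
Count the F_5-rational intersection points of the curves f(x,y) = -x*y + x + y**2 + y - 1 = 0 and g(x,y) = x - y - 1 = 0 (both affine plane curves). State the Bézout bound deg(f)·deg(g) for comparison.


Common zeros: {(1, 0)}; count = 1; Bézout bound = 2.

deg(f) = 2, deg(g) = 1, so Bézout bound = 2.
Scan x ∈ F_5. For each x, list the y ∈ F_5 with f(x, y) ≡ 0 and those with g(x, y) ≡ 0 (mod 5); the common zeros in that column are the intersection.
  x = 0: f ≡ 0 at y ∈ {2}; g ≡ 0 at y ∈ {4}; common: ∅.
  x = 1: f ≡ 0 at y ∈ {0}; g ≡ 0 at y ∈ {0}; common: {0}.
  x = 2: f ≡ 0 at y ∈ ∅; g ≡ 0 at y ∈ {1}; common: ∅.
  x = 3: f ≡ 0 at y ∈ {3, 4}; g ≡ 0 at y ∈ {2}; common: ∅.
  x = 4: f ≡ 0 at y ∈ ∅; g ≡ 0 at y ∈ {3}; common: ∅.
Collecting: common zeros = {(1, 0)}, so the count is 1.
Comparison with the Bézout bound: 1 ≤ 2 = deg(f)·deg(g), as expected for curves with no common component (the affine F_5-count falls short of the bound because intersections may lie at infinity, over extension fields, or carry multiplicity).


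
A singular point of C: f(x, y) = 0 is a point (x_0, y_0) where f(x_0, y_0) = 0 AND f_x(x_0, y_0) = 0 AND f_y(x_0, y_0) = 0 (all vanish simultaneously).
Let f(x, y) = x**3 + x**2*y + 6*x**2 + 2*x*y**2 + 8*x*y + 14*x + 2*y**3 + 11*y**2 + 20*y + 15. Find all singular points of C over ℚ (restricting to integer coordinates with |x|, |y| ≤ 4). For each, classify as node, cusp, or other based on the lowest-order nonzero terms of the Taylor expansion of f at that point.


Singular points: {(-2, -1)}; classification: node.

Compute partial derivatives:
  f_x = 3*x**2 + 2*x*y + 12*x + 2*y**2 + 8*y + 14.
  f_y = x**2 + 4*x*y + 8*x + 6*y**2 + 22*y + 20.
Scan x_0 ∈ {−4, ..., 4}. For each x_0, f_y(x_0, y) is a polynomial in y; find its integer roots y ∈ {−4, ..., 4}, then test f_x and f at those candidates.
  x = -4: f_y(-4, y) = 6*y**2 + 6*y + 4; no integer root y with |y| ≤ 4.
  x = -3: f_y(-3, y) = 6*y**2 + 10*y + 5; no integer root y with |y| ≤ 4.
  x = -2: f_y(-2, y) = 6*y**2 + 14*y + 8; vanishes at y ∈ {-1}. (-2, -1): f_x = 0, f = 0 — SINGULAR.
  x = -1: f_y(-1, y) = 6*y**2 + 18*y + 13; no integer root y with |y| ≤ 4.
  x = 0: f_y(0, y) = 6*y**2 + 22*y + 20; vanishes at y ∈ {-2}. (0, -2): f_x = 6 ≠ 0.
  x = 1: f_y(1, y) = 6*y**2 + 26*y + 29; no integer root y with |y| ≤ 4.
  x = 2: f_y(2, y) = 6*y**2 + 30*y + 40; no integer root y with |y| ≤ 4.
  x = 3: f_y(3, y) = 6*y**2 + 34*y + 53; no integer root y with |y| ≤ 4.
  x = 4: f_y(4, y) = 6*y**2 + 38*y + 68; no integer root y with |y| ≤ 4.
Only singular point on the grid: (-2, -1).
Classify: substitute x = -2 + u, y = -1 + v and expand: f = u**3 + u**2*v - u**2 + 2*u*v**2 + 2*v**3 + v**2.
No constant or linear terms (consistent with a singular point). Quadratic part: -u**2 + v**2. Cubic part: u**3 + u**2*v + 2*u*v**2 + 2*v**3.
The quadratic part v**2 - u**2 = (v − u)(v + u) splits into two distinct linear factors, so there are two distinct tangent lines y − -1 = ±(x − -2) — this is a node (ordinary double point).
Classification: node.


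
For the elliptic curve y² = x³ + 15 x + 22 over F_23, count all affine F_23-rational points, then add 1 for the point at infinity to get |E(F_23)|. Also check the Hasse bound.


Affine points = {(3, 5), (3, 18), (4, 10), (4, 13), (6, 11), (6, 12), (9, 9), (9, 14), (11, 0), (14, 3), (14, 20), (18, 11), (18, 12), (19, 6), (19, 17), (22, 11), (22, 12)}; affine count = 17; |E(F_23)| = 18.

Discriminant check: Δ ∝ 4a³ + 27b² = 4·15³ + 27·22² = 4·3375 + 27·484 ≡ 3 (mod 23). Nonzero ⇒ E is nonsingular.
For each x ∈ F_23, compute rhs = x³ + 15·x + 22 mod 23, then count y ∈ F_23 with y² ≡ rhs.
  x = 0: rhs = 22, matching y values: none (0 points).
  x = 1: rhs = 15, matching y values: none (0 points).
  x = 2: rhs = 14, matching y values: none (0 points).
  x = 3: rhs = 2, matching y values: 5, 18 (2 points).
  x = 4: rhs = 8, matching y values: 10, 13 (2 points).
  x = 5: rhs = 15, matching y values: none (0 points).
  x = 6: rhs = 6, matching y values: 11, 12 (2 points).
  x = 7: rhs = 10, matching y values: none (0 points).
  x = 8: rhs = 10, matching y values: none (0 points).
  x = 9: rhs = 12, matching y values: 9, 14 (2 points).
  x = 10: rhs = 22, matching y values: none (0 points).
  x = 11: rhs = 0, matching y values: 0 (1 points).
  x = 12: rhs = 21, matching y values: none (0 points).
  x = 13: rhs = 22, matching y values: none (0 points).
  x = 14: rhs = 9, matching y values: 3, 20 (2 points).
  x = 15: rhs = 11, matching y values: none (0 points).
  x = 16: rhs = 11, matching y values: none (0 points).
  x = 17: rhs = 15, matching y values: none (0 points).
  x = 18: rhs = 6, matching y values: 11, 12 (2 points).
  x = 19: rhs = 13, matching y values: 6, 17 (2 points).
  x = 20: rhs = 19, matching y values: none (0 points).
  x = 21: rhs = 7, matching y values: none (0 points).
  x = 22: rhs = 6, matching y values: 11, 12 (2 points).
Total affine count: 17.
Full point count |E(F_23)| = 17 + 1 = 18.
Hasse bound: |18 − (23+1)| = |-6| = 6 ≤ 2√23 ≈ 9.5917 ✓.
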